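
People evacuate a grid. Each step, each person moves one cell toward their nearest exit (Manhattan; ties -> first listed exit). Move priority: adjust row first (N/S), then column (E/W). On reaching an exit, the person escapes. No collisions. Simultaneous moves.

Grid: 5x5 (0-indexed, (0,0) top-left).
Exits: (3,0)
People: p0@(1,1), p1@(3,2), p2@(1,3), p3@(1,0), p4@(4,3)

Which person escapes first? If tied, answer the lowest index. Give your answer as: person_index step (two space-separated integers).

Step 1: p0:(1,1)->(2,1) | p1:(3,2)->(3,1) | p2:(1,3)->(2,3) | p3:(1,0)->(2,0) | p4:(4,3)->(3,3)
Step 2: p0:(2,1)->(3,1) | p1:(3,1)->(3,0)->EXIT | p2:(2,3)->(3,3) | p3:(2,0)->(3,0)->EXIT | p4:(3,3)->(3,2)
Step 3: p0:(3,1)->(3,0)->EXIT | p1:escaped | p2:(3,3)->(3,2) | p3:escaped | p4:(3,2)->(3,1)
Step 4: p0:escaped | p1:escaped | p2:(3,2)->(3,1) | p3:escaped | p4:(3,1)->(3,0)->EXIT
Step 5: p0:escaped | p1:escaped | p2:(3,1)->(3,0)->EXIT | p3:escaped | p4:escaped
Exit steps: [3, 2, 5, 2, 4]
First to escape: p1 at step 2

Answer: 1 2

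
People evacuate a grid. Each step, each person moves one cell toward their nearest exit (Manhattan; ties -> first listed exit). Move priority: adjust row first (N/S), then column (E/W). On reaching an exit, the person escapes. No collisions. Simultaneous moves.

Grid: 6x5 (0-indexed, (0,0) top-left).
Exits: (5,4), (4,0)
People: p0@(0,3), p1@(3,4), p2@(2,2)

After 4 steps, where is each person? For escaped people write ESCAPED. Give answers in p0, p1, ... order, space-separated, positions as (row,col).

Step 1: p0:(0,3)->(1,3) | p1:(3,4)->(4,4) | p2:(2,2)->(3,2)
Step 2: p0:(1,3)->(2,3) | p1:(4,4)->(5,4)->EXIT | p2:(3,2)->(4,2)
Step 3: p0:(2,3)->(3,3) | p1:escaped | p2:(4,2)->(4,1)
Step 4: p0:(3,3)->(4,3) | p1:escaped | p2:(4,1)->(4,0)->EXIT

(4,3) ESCAPED ESCAPED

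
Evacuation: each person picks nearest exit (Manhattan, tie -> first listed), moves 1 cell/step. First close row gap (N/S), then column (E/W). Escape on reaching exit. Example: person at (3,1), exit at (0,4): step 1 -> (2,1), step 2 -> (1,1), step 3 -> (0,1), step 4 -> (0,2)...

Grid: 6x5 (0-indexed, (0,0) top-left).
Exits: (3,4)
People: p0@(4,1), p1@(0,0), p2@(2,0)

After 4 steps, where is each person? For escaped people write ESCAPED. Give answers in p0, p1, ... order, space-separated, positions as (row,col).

Step 1: p0:(4,1)->(3,1) | p1:(0,0)->(1,0) | p2:(2,0)->(3,0)
Step 2: p0:(3,1)->(3,2) | p1:(1,0)->(2,0) | p2:(3,0)->(3,1)
Step 3: p0:(3,2)->(3,3) | p1:(2,0)->(3,0) | p2:(3,1)->(3,2)
Step 4: p0:(3,3)->(3,4)->EXIT | p1:(3,0)->(3,1) | p2:(3,2)->(3,3)

ESCAPED (3,1) (3,3)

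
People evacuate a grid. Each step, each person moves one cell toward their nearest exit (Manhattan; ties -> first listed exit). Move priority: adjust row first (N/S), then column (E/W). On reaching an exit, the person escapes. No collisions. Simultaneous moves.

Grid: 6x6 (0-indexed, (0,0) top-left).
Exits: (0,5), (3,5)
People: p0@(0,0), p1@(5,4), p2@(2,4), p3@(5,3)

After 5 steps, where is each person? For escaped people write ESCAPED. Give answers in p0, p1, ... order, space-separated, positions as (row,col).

Step 1: p0:(0,0)->(0,1) | p1:(5,4)->(4,4) | p2:(2,4)->(3,4) | p3:(5,3)->(4,3)
Step 2: p0:(0,1)->(0,2) | p1:(4,4)->(3,4) | p2:(3,4)->(3,5)->EXIT | p3:(4,3)->(3,3)
Step 3: p0:(0,2)->(0,3) | p1:(3,4)->(3,5)->EXIT | p2:escaped | p3:(3,3)->(3,4)
Step 4: p0:(0,3)->(0,4) | p1:escaped | p2:escaped | p3:(3,4)->(3,5)->EXIT
Step 5: p0:(0,4)->(0,5)->EXIT | p1:escaped | p2:escaped | p3:escaped

ESCAPED ESCAPED ESCAPED ESCAPED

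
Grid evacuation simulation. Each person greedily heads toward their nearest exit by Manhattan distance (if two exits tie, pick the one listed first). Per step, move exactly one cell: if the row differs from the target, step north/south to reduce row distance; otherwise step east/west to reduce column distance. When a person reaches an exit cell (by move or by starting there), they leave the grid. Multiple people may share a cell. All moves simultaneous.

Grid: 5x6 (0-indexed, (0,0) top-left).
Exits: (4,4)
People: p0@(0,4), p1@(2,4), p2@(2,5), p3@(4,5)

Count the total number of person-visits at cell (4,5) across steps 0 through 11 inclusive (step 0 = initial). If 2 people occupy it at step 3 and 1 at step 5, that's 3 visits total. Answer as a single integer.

Step 0: p0@(0,4) p1@(2,4) p2@(2,5) p3@(4,5) -> at (4,5): 1 [p3], cum=1
Step 1: p0@(1,4) p1@(3,4) p2@(3,5) p3@ESC -> at (4,5): 0 [-], cum=1
Step 2: p0@(2,4) p1@ESC p2@(4,5) p3@ESC -> at (4,5): 1 [p2], cum=2
Step 3: p0@(3,4) p1@ESC p2@ESC p3@ESC -> at (4,5): 0 [-], cum=2
Step 4: p0@ESC p1@ESC p2@ESC p3@ESC -> at (4,5): 0 [-], cum=2
Total visits = 2

Answer: 2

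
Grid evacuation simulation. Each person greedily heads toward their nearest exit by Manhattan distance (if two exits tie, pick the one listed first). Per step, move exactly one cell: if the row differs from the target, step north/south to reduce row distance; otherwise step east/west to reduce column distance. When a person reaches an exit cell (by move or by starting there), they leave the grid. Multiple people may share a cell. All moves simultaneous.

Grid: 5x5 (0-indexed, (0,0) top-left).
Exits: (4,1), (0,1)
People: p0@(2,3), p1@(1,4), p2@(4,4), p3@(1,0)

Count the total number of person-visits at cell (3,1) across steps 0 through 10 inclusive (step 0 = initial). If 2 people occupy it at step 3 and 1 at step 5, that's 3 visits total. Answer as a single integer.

Answer: 0

Derivation:
Step 0: p0@(2,3) p1@(1,4) p2@(4,4) p3@(1,0) -> at (3,1): 0 [-], cum=0
Step 1: p0@(3,3) p1@(0,4) p2@(4,3) p3@(0,0) -> at (3,1): 0 [-], cum=0
Step 2: p0@(4,3) p1@(0,3) p2@(4,2) p3@ESC -> at (3,1): 0 [-], cum=0
Step 3: p0@(4,2) p1@(0,2) p2@ESC p3@ESC -> at (3,1): 0 [-], cum=0
Step 4: p0@ESC p1@ESC p2@ESC p3@ESC -> at (3,1): 0 [-], cum=0
Total visits = 0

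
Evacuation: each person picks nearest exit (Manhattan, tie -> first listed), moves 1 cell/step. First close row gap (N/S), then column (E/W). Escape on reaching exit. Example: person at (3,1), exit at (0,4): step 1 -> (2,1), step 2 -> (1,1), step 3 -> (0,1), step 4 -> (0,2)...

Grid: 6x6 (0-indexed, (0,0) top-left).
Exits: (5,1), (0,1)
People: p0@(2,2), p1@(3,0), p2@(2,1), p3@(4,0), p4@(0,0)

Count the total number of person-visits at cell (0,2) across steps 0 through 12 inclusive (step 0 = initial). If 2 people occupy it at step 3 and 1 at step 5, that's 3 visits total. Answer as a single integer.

Step 0: p0@(2,2) p1@(3,0) p2@(2,1) p3@(4,0) p4@(0,0) -> at (0,2): 0 [-], cum=0
Step 1: p0@(1,2) p1@(4,0) p2@(1,1) p3@(5,0) p4@ESC -> at (0,2): 0 [-], cum=0
Step 2: p0@(0,2) p1@(5,0) p2@ESC p3@ESC p4@ESC -> at (0,2): 1 [p0], cum=1
Step 3: p0@ESC p1@ESC p2@ESC p3@ESC p4@ESC -> at (0,2): 0 [-], cum=1
Total visits = 1

Answer: 1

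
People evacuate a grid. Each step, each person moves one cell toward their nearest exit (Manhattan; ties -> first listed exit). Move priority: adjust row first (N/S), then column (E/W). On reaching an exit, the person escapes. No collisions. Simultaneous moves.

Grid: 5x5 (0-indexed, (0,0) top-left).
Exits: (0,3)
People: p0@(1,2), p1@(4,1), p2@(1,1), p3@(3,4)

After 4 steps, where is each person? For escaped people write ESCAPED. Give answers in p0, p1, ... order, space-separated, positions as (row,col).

Step 1: p0:(1,2)->(0,2) | p1:(4,1)->(3,1) | p2:(1,1)->(0,1) | p3:(3,4)->(2,4)
Step 2: p0:(0,2)->(0,3)->EXIT | p1:(3,1)->(2,1) | p2:(0,1)->(0,2) | p3:(2,4)->(1,4)
Step 3: p0:escaped | p1:(2,1)->(1,1) | p2:(0,2)->(0,3)->EXIT | p3:(1,4)->(0,4)
Step 4: p0:escaped | p1:(1,1)->(0,1) | p2:escaped | p3:(0,4)->(0,3)->EXIT

ESCAPED (0,1) ESCAPED ESCAPED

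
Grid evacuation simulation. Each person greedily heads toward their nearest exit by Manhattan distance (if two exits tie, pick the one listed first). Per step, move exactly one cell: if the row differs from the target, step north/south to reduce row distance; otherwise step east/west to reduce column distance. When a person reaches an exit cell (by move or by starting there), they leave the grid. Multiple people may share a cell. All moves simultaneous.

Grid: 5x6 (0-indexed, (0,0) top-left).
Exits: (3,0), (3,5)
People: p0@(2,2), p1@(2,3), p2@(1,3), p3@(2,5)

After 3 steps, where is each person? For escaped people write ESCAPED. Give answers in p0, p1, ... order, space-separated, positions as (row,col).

Step 1: p0:(2,2)->(3,2) | p1:(2,3)->(3,3) | p2:(1,3)->(2,3) | p3:(2,5)->(3,5)->EXIT
Step 2: p0:(3,2)->(3,1) | p1:(3,3)->(3,4) | p2:(2,3)->(3,3) | p3:escaped
Step 3: p0:(3,1)->(3,0)->EXIT | p1:(3,4)->(3,5)->EXIT | p2:(3,3)->(3,4) | p3:escaped

ESCAPED ESCAPED (3,4) ESCAPED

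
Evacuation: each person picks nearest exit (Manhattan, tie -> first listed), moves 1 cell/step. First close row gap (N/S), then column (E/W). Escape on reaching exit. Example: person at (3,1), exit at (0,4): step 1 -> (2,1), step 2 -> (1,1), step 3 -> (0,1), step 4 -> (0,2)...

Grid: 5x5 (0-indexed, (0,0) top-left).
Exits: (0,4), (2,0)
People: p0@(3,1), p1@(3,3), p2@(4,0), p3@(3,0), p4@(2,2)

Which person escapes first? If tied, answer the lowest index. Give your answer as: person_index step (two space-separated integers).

Step 1: p0:(3,1)->(2,1) | p1:(3,3)->(2,3) | p2:(4,0)->(3,0) | p3:(3,0)->(2,0)->EXIT | p4:(2,2)->(2,1)
Step 2: p0:(2,1)->(2,0)->EXIT | p1:(2,3)->(1,3) | p2:(3,0)->(2,0)->EXIT | p3:escaped | p4:(2,1)->(2,0)->EXIT
Step 3: p0:escaped | p1:(1,3)->(0,3) | p2:escaped | p3:escaped | p4:escaped
Step 4: p0:escaped | p1:(0,3)->(0,4)->EXIT | p2:escaped | p3:escaped | p4:escaped
Exit steps: [2, 4, 2, 1, 2]
First to escape: p3 at step 1

Answer: 3 1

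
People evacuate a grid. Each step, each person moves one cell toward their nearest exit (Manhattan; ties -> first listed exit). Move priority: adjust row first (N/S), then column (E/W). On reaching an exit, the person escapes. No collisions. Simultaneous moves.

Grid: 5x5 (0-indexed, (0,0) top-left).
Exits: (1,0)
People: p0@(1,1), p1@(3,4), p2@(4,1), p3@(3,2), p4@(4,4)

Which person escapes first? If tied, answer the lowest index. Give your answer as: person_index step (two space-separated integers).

Answer: 0 1

Derivation:
Step 1: p0:(1,1)->(1,0)->EXIT | p1:(3,4)->(2,4) | p2:(4,1)->(3,1) | p3:(3,2)->(2,2) | p4:(4,4)->(3,4)
Step 2: p0:escaped | p1:(2,4)->(1,4) | p2:(3,1)->(2,1) | p3:(2,2)->(1,2) | p4:(3,4)->(2,4)
Step 3: p0:escaped | p1:(1,4)->(1,3) | p2:(2,1)->(1,1) | p3:(1,2)->(1,1) | p4:(2,4)->(1,4)
Step 4: p0:escaped | p1:(1,3)->(1,2) | p2:(1,1)->(1,0)->EXIT | p3:(1,1)->(1,0)->EXIT | p4:(1,4)->(1,3)
Step 5: p0:escaped | p1:(1,2)->(1,1) | p2:escaped | p3:escaped | p4:(1,3)->(1,2)
Step 6: p0:escaped | p1:(1,1)->(1,0)->EXIT | p2:escaped | p3:escaped | p4:(1,2)->(1,1)
Step 7: p0:escaped | p1:escaped | p2:escaped | p3:escaped | p4:(1,1)->(1,0)->EXIT
Exit steps: [1, 6, 4, 4, 7]
First to escape: p0 at step 1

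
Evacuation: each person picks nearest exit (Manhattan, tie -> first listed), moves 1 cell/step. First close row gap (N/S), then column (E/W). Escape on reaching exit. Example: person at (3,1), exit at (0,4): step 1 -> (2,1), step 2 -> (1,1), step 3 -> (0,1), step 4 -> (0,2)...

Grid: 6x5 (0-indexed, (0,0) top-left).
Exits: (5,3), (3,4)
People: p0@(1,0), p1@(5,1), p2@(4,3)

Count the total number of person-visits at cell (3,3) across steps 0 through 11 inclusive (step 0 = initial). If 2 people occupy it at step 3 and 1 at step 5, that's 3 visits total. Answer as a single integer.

Step 0: p0@(1,0) p1@(5,1) p2@(4,3) -> at (3,3): 0 [-], cum=0
Step 1: p0@(2,0) p1@(5,2) p2@ESC -> at (3,3): 0 [-], cum=0
Step 2: p0@(3,0) p1@ESC p2@ESC -> at (3,3): 0 [-], cum=0
Step 3: p0@(3,1) p1@ESC p2@ESC -> at (3,3): 0 [-], cum=0
Step 4: p0@(3,2) p1@ESC p2@ESC -> at (3,3): 0 [-], cum=0
Step 5: p0@(3,3) p1@ESC p2@ESC -> at (3,3): 1 [p0], cum=1
Step 6: p0@ESC p1@ESC p2@ESC -> at (3,3): 0 [-], cum=1
Total visits = 1

Answer: 1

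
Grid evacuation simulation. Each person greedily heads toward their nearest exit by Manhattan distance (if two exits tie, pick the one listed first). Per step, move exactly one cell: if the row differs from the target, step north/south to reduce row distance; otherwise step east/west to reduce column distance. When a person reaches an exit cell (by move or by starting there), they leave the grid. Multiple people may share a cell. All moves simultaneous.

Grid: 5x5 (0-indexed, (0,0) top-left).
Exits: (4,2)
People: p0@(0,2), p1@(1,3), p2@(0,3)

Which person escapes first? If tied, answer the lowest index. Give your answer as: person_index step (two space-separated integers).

Answer: 0 4

Derivation:
Step 1: p0:(0,2)->(1,2) | p1:(1,3)->(2,3) | p2:(0,3)->(1,3)
Step 2: p0:(1,2)->(2,2) | p1:(2,3)->(3,3) | p2:(1,3)->(2,3)
Step 3: p0:(2,2)->(3,2) | p1:(3,3)->(4,3) | p2:(2,3)->(3,3)
Step 4: p0:(3,2)->(4,2)->EXIT | p1:(4,3)->(4,2)->EXIT | p2:(3,3)->(4,3)
Step 5: p0:escaped | p1:escaped | p2:(4,3)->(4,2)->EXIT
Exit steps: [4, 4, 5]
First to escape: p0 at step 4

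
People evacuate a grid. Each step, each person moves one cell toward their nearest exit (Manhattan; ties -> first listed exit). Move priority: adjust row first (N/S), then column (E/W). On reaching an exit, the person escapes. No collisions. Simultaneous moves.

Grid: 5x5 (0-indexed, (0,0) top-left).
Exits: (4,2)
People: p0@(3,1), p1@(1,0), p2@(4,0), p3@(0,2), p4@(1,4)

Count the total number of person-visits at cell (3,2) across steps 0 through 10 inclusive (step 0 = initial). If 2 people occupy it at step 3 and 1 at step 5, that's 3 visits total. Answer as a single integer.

Step 0: p0@(3,1) p1@(1,0) p2@(4,0) p3@(0,2) p4@(1,4) -> at (3,2): 0 [-], cum=0
Step 1: p0@(4,1) p1@(2,0) p2@(4,1) p3@(1,2) p4@(2,4) -> at (3,2): 0 [-], cum=0
Step 2: p0@ESC p1@(3,0) p2@ESC p3@(2,2) p4@(3,4) -> at (3,2): 0 [-], cum=0
Step 3: p0@ESC p1@(4,0) p2@ESC p3@(3,2) p4@(4,4) -> at (3,2): 1 [p3], cum=1
Step 4: p0@ESC p1@(4,1) p2@ESC p3@ESC p4@(4,3) -> at (3,2): 0 [-], cum=1
Step 5: p0@ESC p1@ESC p2@ESC p3@ESC p4@ESC -> at (3,2): 0 [-], cum=1
Total visits = 1

Answer: 1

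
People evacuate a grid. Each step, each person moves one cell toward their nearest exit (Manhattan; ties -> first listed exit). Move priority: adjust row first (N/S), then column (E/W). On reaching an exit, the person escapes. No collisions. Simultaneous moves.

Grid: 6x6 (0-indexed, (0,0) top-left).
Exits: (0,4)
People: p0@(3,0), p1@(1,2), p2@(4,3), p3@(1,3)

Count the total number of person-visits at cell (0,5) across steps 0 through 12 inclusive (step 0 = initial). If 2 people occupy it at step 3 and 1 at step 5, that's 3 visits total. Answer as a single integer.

Answer: 0

Derivation:
Step 0: p0@(3,0) p1@(1,2) p2@(4,3) p3@(1,3) -> at (0,5): 0 [-], cum=0
Step 1: p0@(2,0) p1@(0,2) p2@(3,3) p3@(0,3) -> at (0,5): 0 [-], cum=0
Step 2: p0@(1,0) p1@(0,3) p2@(2,3) p3@ESC -> at (0,5): 0 [-], cum=0
Step 3: p0@(0,0) p1@ESC p2@(1,3) p3@ESC -> at (0,5): 0 [-], cum=0
Step 4: p0@(0,1) p1@ESC p2@(0,3) p3@ESC -> at (0,5): 0 [-], cum=0
Step 5: p0@(0,2) p1@ESC p2@ESC p3@ESC -> at (0,5): 0 [-], cum=0
Step 6: p0@(0,3) p1@ESC p2@ESC p3@ESC -> at (0,5): 0 [-], cum=0
Step 7: p0@ESC p1@ESC p2@ESC p3@ESC -> at (0,5): 0 [-], cum=0
Total visits = 0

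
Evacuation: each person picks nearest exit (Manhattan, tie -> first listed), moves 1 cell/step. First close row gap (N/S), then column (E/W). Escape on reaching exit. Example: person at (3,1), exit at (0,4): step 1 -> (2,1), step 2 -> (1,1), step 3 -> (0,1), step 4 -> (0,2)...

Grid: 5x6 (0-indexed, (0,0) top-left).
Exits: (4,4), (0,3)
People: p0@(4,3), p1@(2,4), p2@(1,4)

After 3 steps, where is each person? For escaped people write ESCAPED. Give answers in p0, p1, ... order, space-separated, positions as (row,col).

Step 1: p0:(4,3)->(4,4)->EXIT | p1:(2,4)->(3,4) | p2:(1,4)->(0,4)
Step 2: p0:escaped | p1:(3,4)->(4,4)->EXIT | p2:(0,4)->(0,3)->EXIT

ESCAPED ESCAPED ESCAPED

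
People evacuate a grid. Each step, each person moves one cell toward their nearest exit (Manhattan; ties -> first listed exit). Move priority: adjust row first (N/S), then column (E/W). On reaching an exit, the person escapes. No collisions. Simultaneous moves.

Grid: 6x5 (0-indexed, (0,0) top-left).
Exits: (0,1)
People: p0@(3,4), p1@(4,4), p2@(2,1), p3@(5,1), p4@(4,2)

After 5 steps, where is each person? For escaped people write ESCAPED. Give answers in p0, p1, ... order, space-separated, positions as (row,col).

Step 1: p0:(3,4)->(2,4) | p1:(4,4)->(3,4) | p2:(2,1)->(1,1) | p3:(5,1)->(4,1) | p4:(4,2)->(3,2)
Step 2: p0:(2,4)->(1,4) | p1:(3,4)->(2,4) | p2:(1,1)->(0,1)->EXIT | p3:(4,1)->(3,1) | p4:(3,2)->(2,2)
Step 3: p0:(1,4)->(0,4) | p1:(2,4)->(1,4) | p2:escaped | p3:(3,1)->(2,1) | p4:(2,2)->(1,2)
Step 4: p0:(0,4)->(0,3) | p1:(1,4)->(0,4) | p2:escaped | p3:(2,1)->(1,1) | p4:(1,2)->(0,2)
Step 5: p0:(0,3)->(0,2) | p1:(0,4)->(0,3) | p2:escaped | p3:(1,1)->(0,1)->EXIT | p4:(0,2)->(0,1)->EXIT

(0,2) (0,3) ESCAPED ESCAPED ESCAPED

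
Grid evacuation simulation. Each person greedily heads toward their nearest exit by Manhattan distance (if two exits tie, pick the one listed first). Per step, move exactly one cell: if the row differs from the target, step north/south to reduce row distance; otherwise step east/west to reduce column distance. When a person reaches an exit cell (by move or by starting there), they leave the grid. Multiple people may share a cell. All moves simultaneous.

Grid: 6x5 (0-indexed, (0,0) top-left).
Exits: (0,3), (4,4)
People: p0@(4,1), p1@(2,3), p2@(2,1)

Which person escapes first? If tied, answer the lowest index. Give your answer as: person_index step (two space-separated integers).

Answer: 1 2

Derivation:
Step 1: p0:(4,1)->(4,2) | p1:(2,3)->(1,3) | p2:(2,1)->(1,1)
Step 2: p0:(4,2)->(4,3) | p1:(1,3)->(0,3)->EXIT | p2:(1,1)->(0,1)
Step 3: p0:(4,3)->(4,4)->EXIT | p1:escaped | p2:(0,1)->(0,2)
Step 4: p0:escaped | p1:escaped | p2:(0,2)->(0,3)->EXIT
Exit steps: [3, 2, 4]
First to escape: p1 at step 2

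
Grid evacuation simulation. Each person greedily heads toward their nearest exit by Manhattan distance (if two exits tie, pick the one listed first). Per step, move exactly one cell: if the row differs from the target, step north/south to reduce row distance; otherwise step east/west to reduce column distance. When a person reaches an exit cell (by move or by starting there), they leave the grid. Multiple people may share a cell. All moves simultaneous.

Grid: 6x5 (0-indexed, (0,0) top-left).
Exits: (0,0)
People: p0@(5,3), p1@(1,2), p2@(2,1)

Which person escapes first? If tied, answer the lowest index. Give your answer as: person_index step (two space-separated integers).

Step 1: p0:(5,3)->(4,3) | p1:(1,2)->(0,2) | p2:(2,1)->(1,1)
Step 2: p0:(4,3)->(3,3) | p1:(0,2)->(0,1) | p2:(1,1)->(0,1)
Step 3: p0:(3,3)->(2,3) | p1:(0,1)->(0,0)->EXIT | p2:(0,1)->(0,0)->EXIT
Step 4: p0:(2,3)->(1,3) | p1:escaped | p2:escaped
Step 5: p0:(1,3)->(0,3) | p1:escaped | p2:escaped
Step 6: p0:(0,3)->(0,2) | p1:escaped | p2:escaped
Step 7: p0:(0,2)->(0,1) | p1:escaped | p2:escaped
Step 8: p0:(0,1)->(0,0)->EXIT | p1:escaped | p2:escaped
Exit steps: [8, 3, 3]
First to escape: p1 at step 3

Answer: 1 3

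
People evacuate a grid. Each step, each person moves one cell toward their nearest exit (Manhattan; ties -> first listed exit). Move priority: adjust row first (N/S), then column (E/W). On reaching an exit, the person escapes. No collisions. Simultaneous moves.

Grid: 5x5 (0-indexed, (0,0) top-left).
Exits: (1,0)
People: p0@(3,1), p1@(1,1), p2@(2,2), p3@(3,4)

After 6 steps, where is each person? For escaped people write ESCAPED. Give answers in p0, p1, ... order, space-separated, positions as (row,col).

Step 1: p0:(3,1)->(2,1) | p1:(1,1)->(1,0)->EXIT | p2:(2,2)->(1,2) | p3:(3,4)->(2,4)
Step 2: p0:(2,1)->(1,1) | p1:escaped | p2:(1,2)->(1,1) | p3:(2,4)->(1,4)
Step 3: p0:(1,1)->(1,0)->EXIT | p1:escaped | p2:(1,1)->(1,0)->EXIT | p3:(1,4)->(1,3)
Step 4: p0:escaped | p1:escaped | p2:escaped | p3:(1,3)->(1,2)
Step 5: p0:escaped | p1:escaped | p2:escaped | p3:(1,2)->(1,1)
Step 6: p0:escaped | p1:escaped | p2:escaped | p3:(1,1)->(1,0)->EXIT

ESCAPED ESCAPED ESCAPED ESCAPED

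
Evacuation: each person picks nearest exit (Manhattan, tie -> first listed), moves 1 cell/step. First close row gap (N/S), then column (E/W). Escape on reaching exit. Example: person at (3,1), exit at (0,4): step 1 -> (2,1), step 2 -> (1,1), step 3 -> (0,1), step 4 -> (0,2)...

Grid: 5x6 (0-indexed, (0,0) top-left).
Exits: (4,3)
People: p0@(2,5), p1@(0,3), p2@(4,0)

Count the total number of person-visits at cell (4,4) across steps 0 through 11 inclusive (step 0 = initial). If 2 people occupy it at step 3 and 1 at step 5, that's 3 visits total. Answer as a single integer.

Step 0: p0@(2,5) p1@(0,3) p2@(4,0) -> at (4,4): 0 [-], cum=0
Step 1: p0@(3,5) p1@(1,3) p2@(4,1) -> at (4,4): 0 [-], cum=0
Step 2: p0@(4,5) p1@(2,3) p2@(4,2) -> at (4,4): 0 [-], cum=0
Step 3: p0@(4,4) p1@(3,3) p2@ESC -> at (4,4): 1 [p0], cum=1
Step 4: p0@ESC p1@ESC p2@ESC -> at (4,4): 0 [-], cum=1
Total visits = 1

Answer: 1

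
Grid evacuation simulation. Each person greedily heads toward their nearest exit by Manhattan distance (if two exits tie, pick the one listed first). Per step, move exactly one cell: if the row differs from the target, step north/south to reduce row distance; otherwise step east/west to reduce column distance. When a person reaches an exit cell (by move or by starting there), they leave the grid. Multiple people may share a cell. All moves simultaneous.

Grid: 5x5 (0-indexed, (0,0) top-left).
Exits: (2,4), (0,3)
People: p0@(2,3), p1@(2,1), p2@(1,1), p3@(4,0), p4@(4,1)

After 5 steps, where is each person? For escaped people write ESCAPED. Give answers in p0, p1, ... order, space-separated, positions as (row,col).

Step 1: p0:(2,3)->(2,4)->EXIT | p1:(2,1)->(2,2) | p2:(1,1)->(0,1) | p3:(4,0)->(3,0) | p4:(4,1)->(3,1)
Step 2: p0:escaped | p1:(2,2)->(2,3) | p2:(0,1)->(0,2) | p3:(3,0)->(2,0) | p4:(3,1)->(2,1)
Step 3: p0:escaped | p1:(2,3)->(2,4)->EXIT | p2:(0,2)->(0,3)->EXIT | p3:(2,0)->(2,1) | p4:(2,1)->(2,2)
Step 4: p0:escaped | p1:escaped | p2:escaped | p3:(2,1)->(2,2) | p4:(2,2)->(2,3)
Step 5: p0:escaped | p1:escaped | p2:escaped | p3:(2,2)->(2,3) | p4:(2,3)->(2,4)->EXIT

ESCAPED ESCAPED ESCAPED (2,3) ESCAPED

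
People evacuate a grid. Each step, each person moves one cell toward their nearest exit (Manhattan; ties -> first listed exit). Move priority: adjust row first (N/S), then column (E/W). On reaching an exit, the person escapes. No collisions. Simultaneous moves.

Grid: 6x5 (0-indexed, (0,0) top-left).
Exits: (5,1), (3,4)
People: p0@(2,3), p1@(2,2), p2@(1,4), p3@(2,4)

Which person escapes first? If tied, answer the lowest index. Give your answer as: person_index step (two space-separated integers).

Step 1: p0:(2,3)->(3,3) | p1:(2,2)->(3,2) | p2:(1,4)->(2,4) | p3:(2,4)->(3,4)->EXIT
Step 2: p0:(3,3)->(3,4)->EXIT | p1:(3,2)->(3,3) | p2:(2,4)->(3,4)->EXIT | p3:escaped
Step 3: p0:escaped | p1:(3,3)->(3,4)->EXIT | p2:escaped | p3:escaped
Exit steps: [2, 3, 2, 1]
First to escape: p3 at step 1

Answer: 3 1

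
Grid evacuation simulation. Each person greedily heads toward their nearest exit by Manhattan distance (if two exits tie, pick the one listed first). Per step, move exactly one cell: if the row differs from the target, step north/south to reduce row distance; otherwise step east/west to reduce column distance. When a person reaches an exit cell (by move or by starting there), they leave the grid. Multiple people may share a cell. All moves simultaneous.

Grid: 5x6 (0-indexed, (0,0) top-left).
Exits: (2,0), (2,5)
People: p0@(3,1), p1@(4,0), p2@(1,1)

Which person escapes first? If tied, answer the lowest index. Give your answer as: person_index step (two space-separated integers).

Answer: 0 2

Derivation:
Step 1: p0:(3,1)->(2,1) | p1:(4,0)->(3,0) | p2:(1,1)->(2,1)
Step 2: p0:(2,1)->(2,0)->EXIT | p1:(3,0)->(2,0)->EXIT | p2:(2,1)->(2,0)->EXIT
Exit steps: [2, 2, 2]
First to escape: p0 at step 2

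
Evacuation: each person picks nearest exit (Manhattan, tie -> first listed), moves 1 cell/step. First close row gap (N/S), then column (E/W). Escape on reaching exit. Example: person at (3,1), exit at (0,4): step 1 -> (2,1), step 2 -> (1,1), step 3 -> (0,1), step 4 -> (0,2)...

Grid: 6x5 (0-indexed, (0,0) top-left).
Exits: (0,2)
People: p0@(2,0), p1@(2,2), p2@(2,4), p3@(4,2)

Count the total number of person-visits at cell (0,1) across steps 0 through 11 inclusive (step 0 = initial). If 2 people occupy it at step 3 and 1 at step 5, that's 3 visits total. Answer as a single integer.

Answer: 1

Derivation:
Step 0: p0@(2,0) p1@(2,2) p2@(2,4) p3@(4,2) -> at (0,1): 0 [-], cum=0
Step 1: p0@(1,0) p1@(1,2) p2@(1,4) p3@(3,2) -> at (0,1): 0 [-], cum=0
Step 2: p0@(0,0) p1@ESC p2@(0,4) p3@(2,2) -> at (0,1): 0 [-], cum=0
Step 3: p0@(0,1) p1@ESC p2@(0,3) p3@(1,2) -> at (0,1): 1 [p0], cum=1
Step 4: p0@ESC p1@ESC p2@ESC p3@ESC -> at (0,1): 0 [-], cum=1
Total visits = 1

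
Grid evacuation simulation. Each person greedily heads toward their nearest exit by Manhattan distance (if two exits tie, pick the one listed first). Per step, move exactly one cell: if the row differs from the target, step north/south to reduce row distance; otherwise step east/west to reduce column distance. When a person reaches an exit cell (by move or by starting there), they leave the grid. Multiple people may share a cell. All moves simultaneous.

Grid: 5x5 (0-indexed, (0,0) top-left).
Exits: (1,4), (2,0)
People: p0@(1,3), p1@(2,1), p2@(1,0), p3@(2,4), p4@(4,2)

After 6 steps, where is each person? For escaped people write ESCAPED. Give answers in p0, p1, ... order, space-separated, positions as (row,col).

Step 1: p0:(1,3)->(1,4)->EXIT | p1:(2,1)->(2,0)->EXIT | p2:(1,0)->(2,0)->EXIT | p3:(2,4)->(1,4)->EXIT | p4:(4,2)->(3,2)
Step 2: p0:escaped | p1:escaped | p2:escaped | p3:escaped | p4:(3,2)->(2,2)
Step 3: p0:escaped | p1:escaped | p2:escaped | p3:escaped | p4:(2,2)->(2,1)
Step 4: p0:escaped | p1:escaped | p2:escaped | p3:escaped | p4:(2,1)->(2,0)->EXIT

ESCAPED ESCAPED ESCAPED ESCAPED ESCAPED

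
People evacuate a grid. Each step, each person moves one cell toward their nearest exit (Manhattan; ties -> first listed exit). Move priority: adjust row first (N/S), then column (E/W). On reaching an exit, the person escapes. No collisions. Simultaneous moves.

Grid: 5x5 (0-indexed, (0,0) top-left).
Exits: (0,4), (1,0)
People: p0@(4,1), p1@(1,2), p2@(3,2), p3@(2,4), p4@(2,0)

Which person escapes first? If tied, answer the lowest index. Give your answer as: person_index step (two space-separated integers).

Step 1: p0:(4,1)->(3,1) | p1:(1,2)->(1,1) | p2:(3,2)->(2,2) | p3:(2,4)->(1,4) | p4:(2,0)->(1,0)->EXIT
Step 2: p0:(3,1)->(2,1) | p1:(1,1)->(1,0)->EXIT | p2:(2,2)->(1,2) | p3:(1,4)->(0,4)->EXIT | p4:escaped
Step 3: p0:(2,1)->(1,1) | p1:escaped | p2:(1,2)->(1,1) | p3:escaped | p4:escaped
Step 4: p0:(1,1)->(1,0)->EXIT | p1:escaped | p2:(1,1)->(1,0)->EXIT | p3:escaped | p4:escaped
Exit steps: [4, 2, 4, 2, 1]
First to escape: p4 at step 1

Answer: 4 1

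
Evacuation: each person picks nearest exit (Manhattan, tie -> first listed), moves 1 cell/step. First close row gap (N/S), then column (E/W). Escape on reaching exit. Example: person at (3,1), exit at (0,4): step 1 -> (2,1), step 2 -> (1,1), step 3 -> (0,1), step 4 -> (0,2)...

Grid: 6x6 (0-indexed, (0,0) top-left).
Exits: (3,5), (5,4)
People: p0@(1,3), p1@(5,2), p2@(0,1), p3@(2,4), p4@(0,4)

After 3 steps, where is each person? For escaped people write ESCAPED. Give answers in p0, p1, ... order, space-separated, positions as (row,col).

Step 1: p0:(1,3)->(2,3) | p1:(5,2)->(5,3) | p2:(0,1)->(1,1) | p3:(2,4)->(3,4) | p4:(0,4)->(1,4)
Step 2: p0:(2,3)->(3,3) | p1:(5,3)->(5,4)->EXIT | p2:(1,1)->(2,1) | p3:(3,4)->(3,5)->EXIT | p4:(1,4)->(2,4)
Step 3: p0:(3,3)->(3,4) | p1:escaped | p2:(2,1)->(3,1) | p3:escaped | p4:(2,4)->(3,4)

(3,4) ESCAPED (3,1) ESCAPED (3,4)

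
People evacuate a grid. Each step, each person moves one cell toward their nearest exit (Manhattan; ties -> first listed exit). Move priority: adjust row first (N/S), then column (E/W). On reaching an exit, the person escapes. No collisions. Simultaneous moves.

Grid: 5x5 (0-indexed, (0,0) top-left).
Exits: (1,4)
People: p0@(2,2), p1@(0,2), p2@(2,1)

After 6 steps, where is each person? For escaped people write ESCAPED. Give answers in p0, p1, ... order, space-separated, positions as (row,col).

Step 1: p0:(2,2)->(1,2) | p1:(0,2)->(1,2) | p2:(2,1)->(1,1)
Step 2: p0:(1,2)->(1,3) | p1:(1,2)->(1,3) | p2:(1,1)->(1,2)
Step 3: p0:(1,3)->(1,4)->EXIT | p1:(1,3)->(1,4)->EXIT | p2:(1,2)->(1,3)
Step 4: p0:escaped | p1:escaped | p2:(1,3)->(1,4)->EXIT

ESCAPED ESCAPED ESCAPED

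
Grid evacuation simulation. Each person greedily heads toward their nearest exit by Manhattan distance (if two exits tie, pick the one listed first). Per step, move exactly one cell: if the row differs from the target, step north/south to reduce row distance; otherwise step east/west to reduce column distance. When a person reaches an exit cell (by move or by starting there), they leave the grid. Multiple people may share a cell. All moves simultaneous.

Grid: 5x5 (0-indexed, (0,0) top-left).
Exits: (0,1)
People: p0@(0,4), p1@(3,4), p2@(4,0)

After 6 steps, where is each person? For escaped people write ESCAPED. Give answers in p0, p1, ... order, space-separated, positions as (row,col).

Step 1: p0:(0,4)->(0,3) | p1:(3,4)->(2,4) | p2:(4,0)->(3,0)
Step 2: p0:(0,3)->(0,2) | p1:(2,4)->(1,4) | p2:(3,0)->(2,0)
Step 3: p0:(0,2)->(0,1)->EXIT | p1:(1,4)->(0,4) | p2:(2,0)->(1,0)
Step 4: p0:escaped | p1:(0,4)->(0,3) | p2:(1,0)->(0,0)
Step 5: p0:escaped | p1:(0,3)->(0,2) | p2:(0,0)->(0,1)->EXIT
Step 6: p0:escaped | p1:(0,2)->(0,1)->EXIT | p2:escaped

ESCAPED ESCAPED ESCAPED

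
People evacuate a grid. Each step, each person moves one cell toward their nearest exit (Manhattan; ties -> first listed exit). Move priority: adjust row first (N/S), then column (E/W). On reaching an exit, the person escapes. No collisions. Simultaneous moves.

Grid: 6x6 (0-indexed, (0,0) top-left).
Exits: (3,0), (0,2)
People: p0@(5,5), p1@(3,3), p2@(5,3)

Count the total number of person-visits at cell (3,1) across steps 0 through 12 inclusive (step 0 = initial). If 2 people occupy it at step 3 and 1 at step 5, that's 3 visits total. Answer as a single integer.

Answer: 3

Derivation:
Step 0: p0@(5,5) p1@(3,3) p2@(5,3) -> at (3,1): 0 [-], cum=0
Step 1: p0@(4,5) p1@(3,2) p2@(4,3) -> at (3,1): 0 [-], cum=0
Step 2: p0@(3,5) p1@(3,1) p2@(3,3) -> at (3,1): 1 [p1], cum=1
Step 3: p0@(3,4) p1@ESC p2@(3,2) -> at (3,1): 0 [-], cum=1
Step 4: p0@(3,3) p1@ESC p2@(3,1) -> at (3,1): 1 [p2], cum=2
Step 5: p0@(3,2) p1@ESC p2@ESC -> at (3,1): 0 [-], cum=2
Step 6: p0@(3,1) p1@ESC p2@ESC -> at (3,1): 1 [p0], cum=3
Step 7: p0@ESC p1@ESC p2@ESC -> at (3,1): 0 [-], cum=3
Total visits = 3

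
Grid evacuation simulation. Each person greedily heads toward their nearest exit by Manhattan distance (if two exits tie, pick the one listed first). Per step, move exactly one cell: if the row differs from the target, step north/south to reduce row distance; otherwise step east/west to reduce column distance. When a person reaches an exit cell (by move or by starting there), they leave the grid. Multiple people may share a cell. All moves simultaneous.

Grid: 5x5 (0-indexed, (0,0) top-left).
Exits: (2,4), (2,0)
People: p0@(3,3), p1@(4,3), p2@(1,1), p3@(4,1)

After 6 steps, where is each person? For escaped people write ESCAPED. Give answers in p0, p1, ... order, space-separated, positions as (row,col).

Step 1: p0:(3,3)->(2,3) | p1:(4,3)->(3,3) | p2:(1,1)->(2,1) | p3:(4,1)->(3,1)
Step 2: p0:(2,3)->(2,4)->EXIT | p1:(3,3)->(2,3) | p2:(2,1)->(2,0)->EXIT | p3:(3,1)->(2,1)
Step 3: p0:escaped | p1:(2,3)->(2,4)->EXIT | p2:escaped | p3:(2,1)->(2,0)->EXIT

ESCAPED ESCAPED ESCAPED ESCAPED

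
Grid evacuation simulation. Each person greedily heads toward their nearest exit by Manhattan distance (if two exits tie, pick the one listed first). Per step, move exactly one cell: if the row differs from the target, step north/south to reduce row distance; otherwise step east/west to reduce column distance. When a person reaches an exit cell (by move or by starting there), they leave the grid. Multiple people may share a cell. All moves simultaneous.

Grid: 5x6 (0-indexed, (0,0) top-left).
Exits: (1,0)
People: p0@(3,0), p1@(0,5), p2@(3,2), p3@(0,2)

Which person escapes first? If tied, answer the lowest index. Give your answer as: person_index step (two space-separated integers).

Step 1: p0:(3,0)->(2,0) | p1:(0,5)->(1,5) | p2:(3,2)->(2,2) | p3:(0,2)->(1,2)
Step 2: p0:(2,0)->(1,0)->EXIT | p1:(1,5)->(1,4) | p2:(2,2)->(1,2) | p3:(1,2)->(1,1)
Step 3: p0:escaped | p1:(1,4)->(1,3) | p2:(1,2)->(1,1) | p3:(1,1)->(1,0)->EXIT
Step 4: p0:escaped | p1:(1,3)->(1,2) | p2:(1,1)->(1,0)->EXIT | p3:escaped
Step 5: p0:escaped | p1:(1,2)->(1,1) | p2:escaped | p3:escaped
Step 6: p0:escaped | p1:(1,1)->(1,0)->EXIT | p2:escaped | p3:escaped
Exit steps: [2, 6, 4, 3]
First to escape: p0 at step 2

Answer: 0 2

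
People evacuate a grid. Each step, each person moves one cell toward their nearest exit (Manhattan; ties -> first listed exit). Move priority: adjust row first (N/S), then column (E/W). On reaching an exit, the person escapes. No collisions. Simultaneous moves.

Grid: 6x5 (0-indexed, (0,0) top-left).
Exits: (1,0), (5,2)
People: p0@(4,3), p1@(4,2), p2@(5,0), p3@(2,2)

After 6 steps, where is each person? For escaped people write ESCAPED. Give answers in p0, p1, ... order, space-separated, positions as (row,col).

Step 1: p0:(4,3)->(5,3) | p1:(4,2)->(5,2)->EXIT | p2:(5,0)->(5,1) | p3:(2,2)->(1,2)
Step 2: p0:(5,3)->(5,2)->EXIT | p1:escaped | p2:(5,1)->(5,2)->EXIT | p3:(1,2)->(1,1)
Step 3: p0:escaped | p1:escaped | p2:escaped | p3:(1,1)->(1,0)->EXIT

ESCAPED ESCAPED ESCAPED ESCAPED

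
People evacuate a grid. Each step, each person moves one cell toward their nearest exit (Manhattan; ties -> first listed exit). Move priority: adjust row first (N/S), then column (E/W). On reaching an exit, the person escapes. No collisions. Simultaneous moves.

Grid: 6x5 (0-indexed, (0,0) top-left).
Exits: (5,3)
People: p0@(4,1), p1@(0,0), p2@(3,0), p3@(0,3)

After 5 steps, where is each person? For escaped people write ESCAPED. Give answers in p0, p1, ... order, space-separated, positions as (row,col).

Step 1: p0:(4,1)->(5,1) | p1:(0,0)->(1,0) | p2:(3,0)->(4,0) | p3:(0,3)->(1,3)
Step 2: p0:(5,1)->(5,2) | p1:(1,0)->(2,0) | p2:(4,0)->(5,0) | p3:(1,3)->(2,3)
Step 3: p0:(5,2)->(5,3)->EXIT | p1:(2,0)->(3,0) | p2:(5,0)->(5,1) | p3:(2,3)->(3,3)
Step 4: p0:escaped | p1:(3,0)->(4,0) | p2:(5,1)->(5,2) | p3:(3,3)->(4,3)
Step 5: p0:escaped | p1:(4,0)->(5,0) | p2:(5,2)->(5,3)->EXIT | p3:(4,3)->(5,3)->EXIT

ESCAPED (5,0) ESCAPED ESCAPED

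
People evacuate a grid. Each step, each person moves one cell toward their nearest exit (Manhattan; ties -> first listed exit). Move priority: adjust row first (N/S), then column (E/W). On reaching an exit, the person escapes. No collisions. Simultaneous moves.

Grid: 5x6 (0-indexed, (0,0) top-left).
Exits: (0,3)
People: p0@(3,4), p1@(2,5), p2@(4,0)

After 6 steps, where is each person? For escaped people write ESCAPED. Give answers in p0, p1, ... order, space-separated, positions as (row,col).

Step 1: p0:(3,4)->(2,4) | p1:(2,5)->(1,5) | p2:(4,0)->(3,0)
Step 2: p0:(2,4)->(1,4) | p1:(1,5)->(0,5) | p2:(3,0)->(2,0)
Step 3: p0:(1,4)->(0,4) | p1:(0,5)->(0,4) | p2:(2,0)->(1,0)
Step 4: p0:(0,4)->(0,3)->EXIT | p1:(0,4)->(0,3)->EXIT | p2:(1,0)->(0,0)
Step 5: p0:escaped | p1:escaped | p2:(0,0)->(0,1)
Step 6: p0:escaped | p1:escaped | p2:(0,1)->(0,2)

ESCAPED ESCAPED (0,2)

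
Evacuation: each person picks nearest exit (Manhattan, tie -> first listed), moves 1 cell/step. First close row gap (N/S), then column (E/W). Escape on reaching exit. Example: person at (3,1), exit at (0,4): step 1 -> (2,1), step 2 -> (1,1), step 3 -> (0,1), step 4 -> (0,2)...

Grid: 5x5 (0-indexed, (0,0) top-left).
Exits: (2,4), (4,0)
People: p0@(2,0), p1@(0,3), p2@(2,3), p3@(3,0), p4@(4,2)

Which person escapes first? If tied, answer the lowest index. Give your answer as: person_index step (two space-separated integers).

Answer: 2 1

Derivation:
Step 1: p0:(2,0)->(3,0) | p1:(0,3)->(1,3) | p2:(2,3)->(2,4)->EXIT | p3:(3,0)->(4,0)->EXIT | p4:(4,2)->(4,1)
Step 2: p0:(3,0)->(4,0)->EXIT | p1:(1,3)->(2,3) | p2:escaped | p3:escaped | p4:(4,1)->(4,0)->EXIT
Step 3: p0:escaped | p1:(2,3)->(2,4)->EXIT | p2:escaped | p3:escaped | p4:escaped
Exit steps: [2, 3, 1, 1, 2]
First to escape: p2 at step 1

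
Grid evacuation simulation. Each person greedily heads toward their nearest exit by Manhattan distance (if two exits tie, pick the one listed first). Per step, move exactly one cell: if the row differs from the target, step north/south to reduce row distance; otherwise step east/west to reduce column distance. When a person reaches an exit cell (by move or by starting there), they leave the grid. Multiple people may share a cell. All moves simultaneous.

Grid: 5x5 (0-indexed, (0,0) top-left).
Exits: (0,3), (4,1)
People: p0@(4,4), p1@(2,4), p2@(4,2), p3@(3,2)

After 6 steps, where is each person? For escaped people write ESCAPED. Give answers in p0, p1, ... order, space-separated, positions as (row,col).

Step 1: p0:(4,4)->(4,3) | p1:(2,4)->(1,4) | p2:(4,2)->(4,1)->EXIT | p3:(3,2)->(4,2)
Step 2: p0:(4,3)->(4,2) | p1:(1,4)->(0,4) | p2:escaped | p3:(4,2)->(4,1)->EXIT
Step 3: p0:(4,2)->(4,1)->EXIT | p1:(0,4)->(0,3)->EXIT | p2:escaped | p3:escaped

ESCAPED ESCAPED ESCAPED ESCAPED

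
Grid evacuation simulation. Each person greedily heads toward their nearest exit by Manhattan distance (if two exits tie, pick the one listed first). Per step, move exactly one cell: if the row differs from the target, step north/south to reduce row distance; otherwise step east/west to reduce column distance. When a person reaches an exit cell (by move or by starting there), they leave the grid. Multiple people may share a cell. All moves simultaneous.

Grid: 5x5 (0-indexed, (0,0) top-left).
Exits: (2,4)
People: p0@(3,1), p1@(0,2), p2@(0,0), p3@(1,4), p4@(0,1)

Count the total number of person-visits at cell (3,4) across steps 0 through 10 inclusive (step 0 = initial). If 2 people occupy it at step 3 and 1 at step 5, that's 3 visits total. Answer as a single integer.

Answer: 0

Derivation:
Step 0: p0@(3,1) p1@(0,2) p2@(0,0) p3@(1,4) p4@(0,1) -> at (3,4): 0 [-], cum=0
Step 1: p0@(2,1) p1@(1,2) p2@(1,0) p3@ESC p4@(1,1) -> at (3,4): 0 [-], cum=0
Step 2: p0@(2,2) p1@(2,2) p2@(2,0) p3@ESC p4@(2,1) -> at (3,4): 0 [-], cum=0
Step 3: p0@(2,3) p1@(2,3) p2@(2,1) p3@ESC p4@(2,2) -> at (3,4): 0 [-], cum=0
Step 4: p0@ESC p1@ESC p2@(2,2) p3@ESC p4@(2,3) -> at (3,4): 0 [-], cum=0
Step 5: p0@ESC p1@ESC p2@(2,3) p3@ESC p4@ESC -> at (3,4): 0 [-], cum=0
Step 6: p0@ESC p1@ESC p2@ESC p3@ESC p4@ESC -> at (3,4): 0 [-], cum=0
Total visits = 0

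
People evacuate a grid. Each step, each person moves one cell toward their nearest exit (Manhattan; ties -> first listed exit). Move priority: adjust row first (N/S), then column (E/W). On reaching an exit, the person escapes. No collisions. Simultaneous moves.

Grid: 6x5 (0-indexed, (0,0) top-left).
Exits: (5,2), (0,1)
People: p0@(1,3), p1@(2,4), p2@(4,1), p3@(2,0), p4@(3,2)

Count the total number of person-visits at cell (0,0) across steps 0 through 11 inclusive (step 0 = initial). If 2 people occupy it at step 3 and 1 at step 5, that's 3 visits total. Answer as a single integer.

Step 0: p0@(1,3) p1@(2,4) p2@(4,1) p3@(2,0) p4@(3,2) -> at (0,0): 0 [-], cum=0
Step 1: p0@(0,3) p1@(3,4) p2@(5,1) p3@(1,0) p4@(4,2) -> at (0,0): 0 [-], cum=0
Step 2: p0@(0,2) p1@(4,4) p2@ESC p3@(0,0) p4@ESC -> at (0,0): 1 [p3], cum=1
Step 3: p0@ESC p1@(5,4) p2@ESC p3@ESC p4@ESC -> at (0,0): 0 [-], cum=1
Step 4: p0@ESC p1@(5,3) p2@ESC p3@ESC p4@ESC -> at (0,0): 0 [-], cum=1
Step 5: p0@ESC p1@ESC p2@ESC p3@ESC p4@ESC -> at (0,0): 0 [-], cum=1
Total visits = 1

Answer: 1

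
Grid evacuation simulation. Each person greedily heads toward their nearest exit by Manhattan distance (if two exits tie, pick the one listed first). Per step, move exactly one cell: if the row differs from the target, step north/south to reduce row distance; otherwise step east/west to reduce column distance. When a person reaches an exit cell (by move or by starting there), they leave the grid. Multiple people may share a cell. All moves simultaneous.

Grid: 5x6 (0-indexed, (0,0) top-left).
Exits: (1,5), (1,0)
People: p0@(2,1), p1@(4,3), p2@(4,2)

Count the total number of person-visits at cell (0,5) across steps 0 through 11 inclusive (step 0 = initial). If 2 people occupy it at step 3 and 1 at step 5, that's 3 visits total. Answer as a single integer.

Answer: 0

Derivation:
Step 0: p0@(2,1) p1@(4,3) p2@(4,2) -> at (0,5): 0 [-], cum=0
Step 1: p0@(1,1) p1@(3,3) p2@(3,2) -> at (0,5): 0 [-], cum=0
Step 2: p0@ESC p1@(2,3) p2@(2,2) -> at (0,5): 0 [-], cum=0
Step 3: p0@ESC p1@(1,3) p2@(1,2) -> at (0,5): 0 [-], cum=0
Step 4: p0@ESC p1@(1,4) p2@(1,1) -> at (0,5): 0 [-], cum=0
Step 5: p0@ESC p1@ESC p2@ESC -> at (0,5): 0 [-], cum=0
Total visits = 0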